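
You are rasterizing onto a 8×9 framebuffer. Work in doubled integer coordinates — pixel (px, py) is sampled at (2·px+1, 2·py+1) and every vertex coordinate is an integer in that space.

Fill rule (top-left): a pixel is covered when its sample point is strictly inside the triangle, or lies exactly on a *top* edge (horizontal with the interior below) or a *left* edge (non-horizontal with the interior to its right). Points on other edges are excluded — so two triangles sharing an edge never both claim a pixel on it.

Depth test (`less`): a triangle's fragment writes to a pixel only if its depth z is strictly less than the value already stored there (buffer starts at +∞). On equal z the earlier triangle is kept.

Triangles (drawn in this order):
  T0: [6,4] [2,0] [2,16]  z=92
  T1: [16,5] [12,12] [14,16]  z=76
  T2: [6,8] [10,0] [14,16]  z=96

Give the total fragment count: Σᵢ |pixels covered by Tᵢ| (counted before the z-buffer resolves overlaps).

T0:
  2·area = 64  (B↔C swapped to make it positive)
  edge (6, 4)→(2, 16): d=(-4,12) right/bottom  bias=-1
  edge (2, 16)→(2, 0): d=(0,-16) top-left  bias=+0
  edge (2, 0)→(6, 4): d=(4,4) right/bottom  bias=-1
    (1,0)@(3, 1): e=[48,16,0] → ·  [on edge]
    (3,0)@(7, 1): e=[0,80,-16] → ·  [on edge]
    (1,1)@(3, 3): e=[40,16,8] → #
    (2,1)@(5, 3): e=[16,48,0] → ·  [on edge]
    (1,2)@(3, 5): e=[32,16,16] → #
    (2,2)@(5, 5): e=[8,48,8] → #
    (3,2)@(7, 5): e=[-16,80,0] → ·  [on edge]
    (1,3)@(3, 7): e=[24,16,24] → #
    (2,3)@(5, 7): e=[0,48,16] → ·  [on edge]
    (4,3)@(9, 7): e=[-48,112,0] → ·  [on edge]
    (1,4)@(3, 9): e=[16,16,32] → #
    (2,4)@(5, 9): e=[-8,48,24] → ·
    (5,4)@(11, 9): e=[-80,144,0] → ·  [on edge]
    (6,5)@(13, 11): e=[-112,176,0] → ·  [on edge]
    (1,6)@(3, 13): e=[0,16,48] → ·  [on edge]
    (7,6)@(15, 13): e=[-144,208,0] → ·  [on edge]
  covered (6 px):
    · · · · · · · ·
    · # · · · · · ·
    · # # · · · · ·
    · # · · · · · ·
    · # · · · · · ·
    · # · · · · · ·
    · · · · · · · ·
    · · · · · · · ·
    · · · · · · · ·
T1:
  2·area = 30  (B↔C swapped to make it positive)
  edge (16, 5)→(14, 16): d=(-2,11) right/bottom  bias=-1
  edge (14, 16)→(12, 12): d=(-2,-4) top-left  bias=+0
  edge (12, 12)→(16, 5): d=(4,-7) top-left  bias=+0
    (7,3)@(15, 7): e=[7,22,1] → #
    (7,4)@(15, 9): e=[3,18,9] → #
    (6,5)@(13, 11): e=[21,6,3] → #
    (7,5)@(15, 11): e=[-1,14,17] → ·
    (6,6)@(13, 13): e=[17,2,11] → #
    (7,6)@(15, 13): e=[-5,10,25] → ·
    (6,7)@(13, 15): e=[13,-2,19] → ·
  covered (4 px):
    · · · · · · · ·
    · · · · · · · ·
    · · · · · · · ·
    · · · · · · · #
    · · · · · · · #
    · · · · · · # ·
    · · · · · · # ·
    · · · · · · · ·
    · · · · · · · ·
T2:
  2·area = 96
  edge (6, 8)→(10, 0): d=(4,-8) top-left  bias=+0
  edge (10, 0)→(14, 16): d=(4,16) right/bottom  bias=-1
  edge (14, 16)→(6, 8): d=(-8,-8) top-left  bias=+0
    (0,1)@(1, 3): e=[-60,156,0] → ·  [on edge]
    (4,1)@(9, 3): e=[4,28,64] → #
    (5,1)@(11, 3): e=[20,-4,80] → ·
    (1,2)@(3, 5): e=[-36,132,0] → ·  [on edge]
    (4,2)@(9, 5): e=[12,36,48] → #
    (5,2)@(11, 5): e=[28,4,64] → #
    (6,2)@(13, 5): e=[44,-28,80] → ·
    (2,3)@(5, 7): e=[-12,108,0] → ·  [on edge]
    (3,3)@(7, 7): e=[4,76,16] → #
    (6,3)@(13, 7): e=[52,-20,64] → ·
    (3,4)@(7, 9): e=[12,84,0] → #  [on edge]
    (6,4)@(13, 9): e=[60,-12,48] → ·
    (4,5)@(9, 11): e=[36,60,0] → #  [on edge]
    (5,6)@(11, 13): e=[60,36,0] → #  [on edge]
    (6,7)@(13, 15): e=[84,12,0] → #  [on edge]
    (7,8)@(15, 17): e=[108,-12,0] → ·  [on edge]
  covered (14 px):
    · · · · · · · ·
    · · · · # · · ·
    · · · · # # · ·
    · · · # # # · ·
    · · · # # # · ·
    · · · · # # · ·
    · · · · · # # ·
    · · · · · · # ·
    · · · · · · · ·

Answer: 24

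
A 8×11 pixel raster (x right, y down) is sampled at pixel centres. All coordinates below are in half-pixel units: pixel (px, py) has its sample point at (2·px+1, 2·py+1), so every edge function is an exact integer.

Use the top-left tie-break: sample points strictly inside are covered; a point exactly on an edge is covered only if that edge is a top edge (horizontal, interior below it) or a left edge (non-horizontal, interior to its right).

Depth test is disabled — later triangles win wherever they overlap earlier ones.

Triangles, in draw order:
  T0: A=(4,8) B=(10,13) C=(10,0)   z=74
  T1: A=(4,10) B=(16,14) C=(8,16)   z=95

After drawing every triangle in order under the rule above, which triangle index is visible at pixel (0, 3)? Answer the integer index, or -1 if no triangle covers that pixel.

T0:
  2·area = 78  (B↔C swapped to make it positive)
  edge (4, 8)→(10, 0): d=(6,-8) top-left  bias=+0
  edge (10, 0)→(10, 13): d=(0,13) right/bottom  bias=-1
  edge (10, 13)→(4, 8): d=(-6,-5) top-left  bias=+0
    (4,1)@(9, 3): e=[10,13,55] → █
    (5,1)@(11, 3): e=[26,-13,65] → ·
    (3,2)@(7, 5): e=[6,39,33] → █
    (5,2)@(11, 5): e=[38,-13,53] → ·
    (2,3)@(5, 7): e=[2,65,11] → █
    (5,3)@(11, 7): e=[50,-13,41] → ·
    (2,4)@(5, 9): e=[14,65,-1] → ·
    (3,4)@(7, 9): e=[30,39,9] → █
    (5,4)@(11, 9): e=[62,-13,29] → ·
    (3,5)@(7, 11): e=[42,39,-3] → ·
    (4,5)@(9, 11): e=[58,13,7] → █
    (5,5)@(11, 11): e=[74,-13,17] → ·
  covered (9 px):
    · · · · · · · ·
    · · · · █ · · ·
    · · · █ █ · · ·
    · · █ █ █ · · ·
    · · · █ █ · · ·
    · · · · █ · · ·
    · · · · · · · ·
    · · · · · · · ·
    · · · · · · · ·
    · · · · · · · ·
    · · · · · · · ·
T1:
  2·area = 56
  edge (4, 10)→(16, 14): d=(12,4) right/bottom  bias=-1
  edge (16, 14)→(8, 16): d=(-8,2) right/bottom  bias=-1
  edge (8, 16)→(4, 10): d=(-4,-6) top-left  bias=+0
    (0,4)@(1, 9): e=[0,70,-14] → ·  [on edge]
    (2,5)@(5, 11): e=[8,46,2] → █
    (3,5)@(7, 11): e=[0,42,14] → ·  [on edge]
    (2,6)@(5, 13): e=[32,30,-6] → ·
    (3,6)@(7, 13): e=[24,26,6] → █
    (4,6)@(9, 13): e=[16,22,18] → █
    (5,6)@(11, 13): e=[8,18,30] → █
    (6,6)@(13, 13): e=[0,14,42] → ·  [on edge]
    (3,7)@(7, 15): e=[48,10,-2] → ·
    (4,7)@(9, 15): e=[40,6,10] → █
    (6,7)@(13, 15): e=[24,-2,34] → ·
    (4,8)@(9, 17): e=[64,-10,2] → ·
  covered (6 px):
    · · · · · · · ·
    · · · · · · · ·
    · · · · · · · ·
    · · · · · · · ·
    · · · · · · · ·
    · · █ · · · · ·
    · · · █ █ █ · ·
    · · · · █ █ · ·
    · · · · · · · ·
    · · · · · · · ·
    · · · · · · · ·

Z-buffer (winner per pixel, '.' = empty):
  . . . . . . . .
  . . . . 0 . . .
  . . . 0 0 . . .
  . . 0 0 0 . . .
  . . . 0 0 . . .
  . . 1 . 0 . . .
  . . . 1 1 1 . .
  . . . . 1 1 . .
  . . . . . . . .
  . . . . . . . .
  . . . . . . . .

Final: -1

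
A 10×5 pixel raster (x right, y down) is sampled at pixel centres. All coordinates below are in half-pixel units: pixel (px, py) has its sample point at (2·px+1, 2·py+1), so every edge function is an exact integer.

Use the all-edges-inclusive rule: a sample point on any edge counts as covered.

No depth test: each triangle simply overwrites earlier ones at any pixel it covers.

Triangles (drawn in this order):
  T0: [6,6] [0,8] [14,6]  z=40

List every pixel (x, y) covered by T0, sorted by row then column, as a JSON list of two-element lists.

T0:
  2·area = 16  (B↔C swapped to make it positive)
  edge (6, 6)→(14, 6): d=(8,0) inclusive
  edge (14, 6)→(0, 8): d=(-14,2) inclusive
  edge (0, 8)→(6, 6): d=(6,-2) inclusive
    (7,1)@(15, 3): e=[-24,40,0] → .  [on edge]
    (4,2)@(9, 5): e=[-8,24,0] → .  [on edge]
    (1,3)@(3, 7): e=[8,8,0] → X  [on edge]
    (2,3)@(5, 7): e=[8,4,4] → X
    (3,3)@(7, 7): e=[8,0,8] → X  [on edge]
    (4,3)@(9, 7): e=[8,-4,12] → .
    (1,4)@(3, 9): e=[24,-20,12] → .
    (2,4)@(5, 9): e=[24,-24,16] → .
    (3,4)@(7, 9): e=[24,-28,20] → .
  covered (3 px):
    . . . . . . . . . .
    . . . . . . . . . .
    . . . . . . . . . .
    . X X X . . . . . .
    . . . . . . . . . .

Final: [[1,3],[2,3],[3,3]]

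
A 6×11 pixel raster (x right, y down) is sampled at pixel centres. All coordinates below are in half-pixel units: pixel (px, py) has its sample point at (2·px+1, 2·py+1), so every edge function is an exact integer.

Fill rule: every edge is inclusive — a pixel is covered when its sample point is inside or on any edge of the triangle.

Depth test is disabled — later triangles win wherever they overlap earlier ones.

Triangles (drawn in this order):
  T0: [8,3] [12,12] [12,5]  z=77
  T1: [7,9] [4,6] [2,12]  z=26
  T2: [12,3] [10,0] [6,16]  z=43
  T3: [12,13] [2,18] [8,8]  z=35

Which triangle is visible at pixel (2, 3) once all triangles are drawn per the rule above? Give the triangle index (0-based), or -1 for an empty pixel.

T0:
  2·area = 28  (B↔C swapped to make it positive)
  edge (8, 3)→(12, 5): d=(4,2) inclusive
  edge (12, 5)→(12, 12): d=(0,7) inclusive
  edge (12, 12)→(8, 3): d=(-4,-9) inclusive
    (4,2)@(9, 5): e=[6,21,1] → █
    (5,2)@(11, 5): e=[2,7,19] → █
    (4,3)@(9, 7): e=[14,21,-7] → ·
    (5,3)@(11, 7): e=[10,7,11] → █
    (5,4)@(11, 9): e=[18,7,3] → █
    (5,5)@(11, 11): e=[26,7,-5] → ·
  covered (4 px):
    · · · · · ·
    · · · · · ·
    · · · · █ █
    · · · · · █
    · · · · · █
    · · · · · ·
    · · · · · ·
    · · · · · ·
    · · · · · ·
    · · · · · ·
    · · · · · ·
T1:
  2·area = 24  (B↔C swapped to make it positive)
  edge (7, 9)→(2, 12): d=(-5,3) inclusive
  edge (2, 12)→(4, 6): d=(2,-6) inclusive
  edge (4, 6)→(7, 9): d=(3,3) inclusive
    (0,1)@(1, 3): e=[48,-24,0] → ·  [on edge]
    (2,1)@(5, 3): e=[36,0,-12] → ·  [on edge]
    (1,2)@(3, 5): e=[32,-8,0] → ·  [on edge]
    (2,3)@(5, 7): e=[16,8,0] → █  [on edge]
    (3,3)@(7, 7): e=[10,20,-6] → ·
    (1,4)@(3, 9): e=[12,0,12] → █  [on edge]
    (3,4)@(7, 9): e=[0,24,0] → █  [on edge]
    (4,4)@(9, 9): e=[-6,36,-6] → ·
    (1,5)@(3, 11): e=[2,4,18] → █
    (2,5)@(5, 11): e=[-4,16,12] → ·
    (3,5)@(7, 11): e=[-10,28,6] → ·
    (4,5)@(9, 11): e=[-16,40,0] → ·  [on edge]
    (5,6)@(11, 13): e=[-32,56,0] → ·  [on edge]
    (0,7)@(1, 15): e=[-12,0,36] → ·  [on edge]
  covered (5 px):
    · · · · · ·
    · · · · · ·
    · · · · · ·
    · · █ · · ·
    · █ █ █ · ·
    · █ · · · ·
    · · · · · ·
    · · · · · ·
    · · · · · ·
    · · · · · ·
    · · · · · ·
T2:
  2·area = 44  (B↔C swapped to make it positive)
  edge (12, 3)→(6, 16): d=(-6,13) inclusive
  edge (6, 16)→(10, 0): d=(4,-16) inclusive
  edge (10, 0)→(12, 3): d=(2,3) inclusive
    (5,1)@(11, 3): e=[13,28,3] → █
    (4,2)@(9, 5): e=[27,4,13] → █
    (4,3)@(9, 7): e=[15,12,17] → █
    (5,3)@(11, 7): e=[-11,44,11] → ·
    (4,4)@(9, 9): e=[3,20,21] → █
    (5,4)@(11, 9): e=[-23,52,15] → ·
    (4,5)@(9, 11): e=[-9,28,25] → ·
    (3,6)@(7, 13): e=[5,4,35] → █
    (4,6)@(9, 13): e=[-21,36,29] → ·
    (3,7)@(7, 15): e=[-7,12,39] → ·
  covered (6 px):
    · · · · · ·
    · · · · · █
    · · · · █ █
    · · · · █ ·
    · · · · █ ·
    · · · · · ·
    · · · █ · ·
    · · · · · ·
    · · · · · ·
    · · · · · ·
    · · · · · ·
T3:
  2·area = 70
  edge (12, 13)→(2, 18): d=(-10,5) inclusive
  edge (2, 18)→(8, 8): d=(6,-10) inclusive
  edge (8, 8)→(12, 13): d=(4,5) inclusive
    (5,1)@(11, 3): e=[105,0,-35] → ·  [on edge]
    (3,5)@(7, 11): e=[45,8,17] → █
    (4,5)@(9, 11): e=[35,28,7] → █
    (5,5)@(11, 11): e=[25,48,-3] → ·
    (2,6)@(5, 13): e=[35,0,35] → █  [on edge]
    (5,6)@(11, 13): e=[5,60,5] → █
    (2,7)@(5, 15): e=[15,12,43] → █
    (4,7)@(9, 15): e=[-5,52,23] → ·
    (5,7)@(11, 15): e=[-15,72,13] → ·
    (1,8)@(3, 17): e=[5,4,61] → █
    (2,8)@(5, 17): e=[-5,24,51] → ·
    (3,8)@(7, 17): e=[-15,44,41] → ·
  covered (9 px):
    · · · · · ·
    · · · · · ·
    · · · · · ·
    · · · · · ·
    · · · · · ·
    · · · █ █ ·
    · · █ █ █ █
    · · █ █ · ·
    · █ · · · ·
    · · · · · ·
    · · · · · ·

Z-buffer (winner per pixel, '.' = empty):
  . . . . . .
  . . . . . 2
  . . . . 2 2
  . . 1 . 2 0
  . 1 1 1 2 0
  . 1 . 3 3 .
  . . 3 3 3 3
  . . 3 3 . .
  . 3 . . . .
  . . . . . .
  . . . . . .

Result: 1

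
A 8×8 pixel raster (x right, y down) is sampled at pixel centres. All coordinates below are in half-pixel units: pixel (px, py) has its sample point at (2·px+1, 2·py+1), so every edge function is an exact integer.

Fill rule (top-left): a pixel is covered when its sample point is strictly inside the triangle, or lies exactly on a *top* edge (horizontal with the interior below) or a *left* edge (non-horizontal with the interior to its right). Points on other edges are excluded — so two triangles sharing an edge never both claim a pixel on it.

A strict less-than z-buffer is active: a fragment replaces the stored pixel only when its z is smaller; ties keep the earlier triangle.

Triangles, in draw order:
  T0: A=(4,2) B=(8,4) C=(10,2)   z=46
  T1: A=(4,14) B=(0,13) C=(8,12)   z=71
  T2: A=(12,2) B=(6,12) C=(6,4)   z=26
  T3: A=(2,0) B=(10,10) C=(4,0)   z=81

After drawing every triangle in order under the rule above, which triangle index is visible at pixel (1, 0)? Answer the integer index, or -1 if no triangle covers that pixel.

T0:
  2·area = 12  (B↔C swapped to make it positive)
  edge (4, 2)→(10, 2): d=(6,0) top-left  bias=+0
  edge (10, 2)→(8, 4): d=(-2,2) right/bottom  bias=-1
  edge (8, 4)→(4, 2): d=(-4,-2) top-left  bias=+0
    (5,0)@(11, 1): e=[-6,0,18] → ·  [on edge]
    (3,1)@(7, 3): e=[6,4,2] → █
    (4,1)@(9, 3): e=[6,0,6] → ·  [on edge]
    (3,2)@(7, 5): e=[18,0,-6] → ·  [on edge]
    (2,3)@(5, 7): e=[30,0,-18] → ·  [on edge]
    (1,4)@(3, 9): e=[42,0,-30] → ·  [on edge]
    (0,5)@(1, 11): e=[54,0,-42] → ·  [on edge]
  covered (1 px):
    · · · · · · · ·
    · · · █ · · · ·
    · · · · · · · ·
    · · · · · · · ·
    · · · · · · · ·
    · · · · · · · ·
    · · · · · · · ·
    · · · · · · · ·
T1:
  2·area = 12
  edge (4, 14)→(0, 13): d=(-4,-1) top-left  bias=+0
  edge (0, 13)→(8, 12): d=(8,-1) top-left  bias=+0
  edge (8, 12)→(4, 14): d=(-4,2) right/bottom  bias=-1
    (0,6)@(1, 13): e=[1,1,10] → █
    (1,6)@(3, 13): e=[3,3,6] → █
    (2,6)@(5, 13): e=[5,5,2] → █
    (3,6)@(7, 13): e=[7,7,-2] → ·
    (0,7)@(1, 15): e=[-7,17,2] → ·
    (1,7)@(3, 15): e=[-5,19,-2] → ·
    (2,7)@(5, 15): e=[-3,21,-6] → ·
  covered (3 px):
    · · · · · · · ·
    · · · · · · · ·
    · · · · · · · ·
    · · · · · · · ·
    · · · · · · · ·
    · · · · · · · ·
    █ █ █ · · · · ·
    · · · · · · · ·
T2:
  2·area = 48
  edge (12, 2)→(6, 12): d=(-6,10) right/bottom  bias=-1
  edge (6, 12)→(6, 4): d=(0,-8) top-left  bias=+0
  edge (6, 4)→(12, 2): d=(6,-2) top-left  bias=+0
    (7,0)@(15, 1): e=[-24,72,0] → ·  [on edge]
    (4,1)@(9, 3): e=[24,24,0] → █  [on edge]
    (5,1)@(11, 3): e=[4,40,4] → █
    (6,1)@(13, 3): e=[-16,56,8] → ·
    (1,2)@(3, 5): e=[72,-24,0] → ·  [on edge]
    (3,2)@(7, 5): e=[32,8,8] → █
    (5,2)@(11, 5): e=[-8,40,16] → ·
    (3,3)@(7, 7): e=[20,8,20] → █
    (4,3)@(9, 7): e=[0,24,24] → ·  [on edge]
    (3,4)@(7, 9): e=[8,8,32] → █
    (4,4)@(9, 9): e=[-12,24,36] → ·
    (3,5)@(7, 11): e=[-4,8,44] → ·
  covered (6 px):
    · · · · · · · ·
    · · · · █ █ · ·
    · · · █ █ · · ·
    · · · █ · · · ·
    · · · █ · · · ·
    · · · · · · · ·
    · · · · · · · ·
    · · · · · · · ·
T3:
  2·area = 20  (B↔C swapped to make it positive)
  edge (2, 0)→(4, 0): d=(2,0) top-left  bias=+0
  edge (4, 0)→(10, 10): d=(6,10) right/bottom  bias=-1
  edge (10, 10)→(2, 0): d=(-8,-10) top-left  bias=+0
    (1,0)@(3, 1): e=[2,16,2] → █
    (2,0)@(5, 1): e=[2,-4,22] → ·
    (1,1)@(3, 3): e=[6,28,-14] → ·
    (2,1)@(5, 3): e=[6,8,6] → █
    (3,1)@(7, 3): e=[6,-12,26] → ·
    (2,2)@(5, 5): e=[10,20,-10] → ·
    (3,2)@(7, 5): e=[10,0,10] → ·  [on edge]
    (6,7)@(13, 15): e=[30,0,-10] → ·  [on edge]
  covered (2 px):
    · █ · · · · · ·
    · · █ · · · · ·
    · · · · · · · ·
    · · · · · · · ·
    · · · · · · · ·
    · · · · · · · ·
    · · · · · · · ·
    · · · · · · · ·

Z-buffer (winner per pixel, '.' = empty):
  . 3 . . . . . .
  . . 3 0 2 2 . .
  . . . 2 2 . . .
  . . . 2 . . . .
  . . . 2 . . . .
  . . . . . . . .
  1 1 1 . . . . .
  . . . . . . . .

Final: 3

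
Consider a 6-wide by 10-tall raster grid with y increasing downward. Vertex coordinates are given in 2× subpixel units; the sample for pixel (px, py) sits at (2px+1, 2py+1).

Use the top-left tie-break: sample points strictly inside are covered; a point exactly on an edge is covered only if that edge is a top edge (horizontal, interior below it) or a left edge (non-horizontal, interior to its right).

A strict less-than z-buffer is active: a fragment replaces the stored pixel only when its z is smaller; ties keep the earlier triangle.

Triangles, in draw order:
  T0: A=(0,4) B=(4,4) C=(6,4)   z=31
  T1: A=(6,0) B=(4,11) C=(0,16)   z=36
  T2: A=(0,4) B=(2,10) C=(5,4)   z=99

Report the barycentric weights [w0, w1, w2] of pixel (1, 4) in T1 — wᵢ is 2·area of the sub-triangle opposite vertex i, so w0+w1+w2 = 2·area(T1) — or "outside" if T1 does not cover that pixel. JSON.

T0:
  degenerate (2·area = 0) — covers nothing
T1:
  2·area = 34
  edge (6, 0)→(4, 11): d=(-2,11) right/bottom  bias=-1
  edge (4, 11)→(0, 16): d=(-4,5) right/bottom  bias=-1
  edge (0, 16)→(6, 0): d=(6,-16) top-left  bias=+0
    (2,1)@(5, 3): e=[5,27,2] → #
    (3,1)@(7, 3): e=[-17,17,34] → ·
    (2,2)@(5, 5): e=[1,19,14] → #
    (3,2)@(7, 5): e=[-21,9,46] → ·
    (2,3)@(5, 7): e=[-3,11,26] → ·
    (1,4)@(3, 9): e=[15,13,6] → #
    (2,4)@(5, 9): e=[-7,3,38] → ·
    (1,5)@(3, 11): e=[11,5,18] → #
    (2,5)@(5, 11): e=[-11,-5,50] → ·
    (1,6)@(3, 13): e=[7,-3,30] → ·
  covered (4 px):
    · · · · · ·
    · · # · · ·
    · · # · · ·
    · · · · · ·
    · # · · · ·
    · # · · · ·
    · · · · · ·
    · · · · · ·
    · · · · · ·
    · · · · · ·
T2:
  2·area = 30  (B↔C swapped to make it positive)
  edge (0, 4)→(5, 4): d=(5,0) top-left  bias=+0
  edge (5, 4)→(2, 10): d=(-3,6) right/bottom  bias=-1
  edge (2, 10)→(0, 4): d=(-2,-6) top-left  bias=+0
    (0,2)@(1, 5): e=[5,21,4] → #
    (1,2)@(3, 5): e=[5,9,16] → #
    (2,2)@(5, 5): e=[5,-3,28] → ·
    (0,3)@(1, 7): e=[15,15,0] → #  [on edge]
    (2,3)@(5, 7): e=[15,-9,24] → ·
    (0,4)@(1, 9): e=[25,9,-4] → ·
    (1,4)@(3, 9): e=[25,-3,8] → ·
    (1,6)@(3, 13): e=[45,-15,0] → ·  [on edge]
    (2,9)@(5, 19): e=[75,-45,0] → ·  [on edge]
  covered (4 px):
    · · · · · ·
    · · · · · ·
    # # · · · ·
    # # · · · ·
    · · · · · ·
    · · · · · ·
    · · · · · ·
    · · · · · ·
    · · · · · ·
    · · · · · ·

Final: [13,6,15]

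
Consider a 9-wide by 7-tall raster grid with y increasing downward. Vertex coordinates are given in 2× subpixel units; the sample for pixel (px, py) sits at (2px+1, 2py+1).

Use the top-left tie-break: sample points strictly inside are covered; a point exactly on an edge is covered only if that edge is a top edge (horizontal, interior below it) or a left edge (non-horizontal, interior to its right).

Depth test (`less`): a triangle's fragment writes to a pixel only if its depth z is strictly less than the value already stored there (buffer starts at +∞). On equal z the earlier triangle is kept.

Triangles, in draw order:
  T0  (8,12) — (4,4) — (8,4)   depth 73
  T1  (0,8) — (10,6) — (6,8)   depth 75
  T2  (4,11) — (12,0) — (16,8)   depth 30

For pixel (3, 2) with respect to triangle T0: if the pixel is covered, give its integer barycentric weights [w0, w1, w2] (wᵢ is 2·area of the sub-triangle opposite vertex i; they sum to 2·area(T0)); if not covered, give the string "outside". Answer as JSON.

T0:
  2·area = 32
  edge (8, 12)→(4, 4): d=(-4,-8) top-left  bias=+0
  edge (4, 4)→(8, 4): d=(4,0) top-left  bias=+0
  edge (8, 4)→(8, 12): d=(0,8) right/bottom  bias=-1
    (2,2)@(5, 5): e=[4,4,24] → #
    (3,2)@(7, 5): e=[20,4,8] → #
    (4,2)@(9, 5): e=[36,4,-8] → ·
    (2,3)@(5, 7): e=[-4,12,24] → ·
    (3,3)@(7, 7): e=[12,12,8] → #
    (4,3)@(9, 7): e=[28,12,-8] → ·
    (3,4)@(7, 9): e=[4,20,8] → #
    (4,4)@(9, 9): e=[20,20,-8] → ·
    (3,5)@(7, 11): e=[-4,28,8] → ·
  covered (4 px):
    · · · · · · · · ·
    · · · · · · · · ·
    · · # # · · · · ·
    · · · # · · · · ·
    · · · # · · · · ·
    · · · · · · · · ·
    · · · · · · · · ·
T1:
  2·area = 12
  edge (0, 8)→(10, 6): d=(10,-2) top-left  bias=+0
  edge (10, 6)→(6, 8): d=(-4,2) right/bottom  bias=-1
  edge (6, 8)→(0, 8): d=(-6,0) right/bottom  bias=-1
    (7,2)@(15, 5): e=[0,-6,18] → ·  [on edge]
    (2,3)@(5, 7): e=[0,6,6] → #  [on edge]
    (3,3)@(7, 7): e=[4,2,6] → #
    (4,3)@(9, 7): e=[8,-2,6] → ·
    (2,4)@(5, 9): e=[20,-2,-6] → ·
    (3,4)@(7, 9): e=[24,-6,-6] → ·
  covered (2 px):
    · · · · · · · · ·
    · · · · · · · · ·
    · · · · · · · · ·
    · · # # · · · · ·
    · · · · · · · · ·
    · · · · · · · · ·
    · · · · · · · · ·
T2:
  2·area = 108
  edge (4, 11)→(12, 0): d=(8,-11) top-left  bias=+0
  edge (12, 0)→(16, 8): d=(4,8) right/bottom  bias=-1
  edge (16, 8)→(4, 11): d=(-12,3) right/bottom  bias=-1
    (5,1)@(11, 3): e=[13,20,75] → #
    (6,1)@(13, 3): e=[35,4,69] → #
    (7,1)@(15, 3): e=[57,-12,63] → ·
    (4,2)@(9, 5): e=[7,44,57] → #
    (7,2)@(15, 5): e=[73,-4,39] → ·
    (3,3)@(7, 7): e=[1,68,39] → #
    (7,3)@(15, 7): e=[89,4,15] → #
    (8,3)@(17, 7): e=[111,-12,9] → ·
    (3,4)@(7, 9): e=[17,76,15] → #
    (6,4)@(13, 9): e=[83,28,-3] → ·
    (7,4)@(15, 9): e=[105,12,-9] → ·
    (3,5)@(7, 11): e=[33,84,-9] → ·
  covered (13 px):
    · · · · · · · · ·
    · · · · · # # · ·
    · · · · # # # · ·
    · · · # # # # # ·
    · · · # # # · · ·
    · · · · · · · · ·
    · · · · · · · · ·

Result: [4,8,20]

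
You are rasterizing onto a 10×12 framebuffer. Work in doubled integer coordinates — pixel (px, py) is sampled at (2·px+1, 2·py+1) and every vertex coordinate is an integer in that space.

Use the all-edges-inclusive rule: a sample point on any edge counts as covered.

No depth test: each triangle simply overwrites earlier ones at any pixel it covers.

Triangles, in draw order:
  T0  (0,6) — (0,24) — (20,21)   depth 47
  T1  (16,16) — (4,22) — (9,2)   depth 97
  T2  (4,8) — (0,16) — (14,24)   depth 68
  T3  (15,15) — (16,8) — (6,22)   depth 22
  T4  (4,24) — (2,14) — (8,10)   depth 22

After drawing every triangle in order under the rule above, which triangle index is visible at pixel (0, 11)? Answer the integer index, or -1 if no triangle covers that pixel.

T0:
  2·area = 360  (B↔C swapped to make it positive)
  edge (0, 6)→(20, 21): d=(20,15) inclusive
  edge (20, 21)→(0, 24): d=(-20,3) inclusive
  edge (0, 24)→(0, 6): d=(0,-18) inclusive
    (0,3)@(1, 7): e=[5,337,18] → X
    (1,3)@(3, 7): e=[-25,331,54] → .
    (0,4)@(1, 9): e=[45,297,18] → X
    (1,4)@(3, 9): e=[15,291,54] → X
    (2,4)@(5, 9): e=[-15,285,90] → .
    (0,5)@(1, 11): e=[85,257,18] → X
    (2,5)@(5, 11): e=[25,245,90] → X
    (3,5)@(7, 11): e=[-5,239,126] → .
    (0,6)@(1, 13): e=[125,217,18] → X
    (3,6)@(7, 13): e=[35,199,126] → X
    (4,6)@(9, 13): e=[5,193,162] → X
    (5,6)@(11, 13): e=[-25,187,198] → .
  covered (46 px):
    . . . . . . . . . .
    . . . . . . . . . .
    . . . . . . . . . .
    X . . . . . . . . .
    X X . . . . . . . .
    X X X . . . . . . .
    X X X X X . . . . .
    X X X X X X . . . .
    X X X X X X X . . .
    X X X X X X X X X .
    X X X X X X X X X X
    X X X . . . . . . .
T1:
  2·area = 210
  edge (16, 16)→(4, 22): d=(-12,6) inclusive
  edge (4, 22)→(9, 2): d=(5,-20) inclusive
  edge (9, 2)→(16, 16): d=(7,14) inclusive
    (4,1)@(9, 3): e=[198,5,7] → X
    (5,1)@(11, 3): e=[186,45,-21] → .
    (4,2)@(9, 5): e=[174,15,21] → X
    (5,2)@(11, 5): e=[162,55,-7] → .
    (4,3)@(9, 7): e=[150,25,35] → X
    (5,3)@(11, 7): e=[138,65,7] → X
    (6,3)@(13, 7): e=[126,105,-21] → .
    (4,4)@(9, 9): e=[126,35,49] → X
    (6,4)@(13, 9): e=[102,115,-7] → .
    (3,5)@(7, 11): e=[114,5,91] → X
    (6,5)@(13, 11): e=[78,125,7] → X
    (7,5)@(15, 11): e=[66,165,-21] → .
  covered (27 px):
    . . . . . . . . . .
    . . . . X . . . . .
    . . . . X . . . . .
    . . . . X X . . . .
    . . . . X X . . . .
    . . . X X X X . . .
    . . . X X X X . . .
    . . . X X X X X . .
    . . . X X X X . . .
    . . X X X . . . . .
    . . X . . . . . . .
    . . . . . . . . . .
T2:
  2·area = 144  (B↔C swapped to make it positive)
  edge (4, 8)→(14, 24): d=(10,16) inclusive
  edge (14, 24)→(0, 16): d=(-14,-8) inclusive
  edge (0, 16)→(4, 8): d=(4,-8) inclusive
    (1,5)@(3, 11): e=[46,94,4] → X
    (2,5)@(5, 11): e=[14,110,20] → X
    (3,5)@(7, 11): e=[-18,126,36] → .
    (1,6)@(3, 13): e=[66,66,12] → X
    (3,6)@(7, 13): e=[2,98,44] → X
    (4,6)@(9, 13): e=[-30,114,60] → .
    (0,7)@(1, 15): e=[118,22,4] → X
    (4,7)@(9, 15): e=[-10,86,68] → .
    (0,8)@(1, 17): e=[138,-6,12] → .
    (1,8)@(3, 17): e=[106,10,28] → X
    (4,8)@(9, 17): e=[10,58,76] → X
    (5,8)@(11, 17): e=[-22,74,92] → .
  covered (18 px):
    . . . . . . . . . .
    . . . . . . . . . .
    . . . . . . . . . .
    . . . . . . . . . .
    . . . . . . . . . .
    . X X . . . . . . .
    . X X X . . . . . .
    X X X X . . . . . .
    . X X X X . . . . .
    . . . X X . . . . .
    . . . . X X . . . .
    . . . . . . X . . .
T3:
  2·area = 56  (B↔C swapped to make it positive)
  edge (15, 15)→(6, 22): d=(-9,7) inclusive
  edge (6, 22)→(16, 8): d=(10,-14) inclusive
  edge (16, 8)→(15, 15): d=(-1,7) inclusive
    (8,0)@(17, 1): e=[112,-56,0] → .  [on edge]
    (7,5)@(15, 11): e=[36,16,4] → X
    (8,5)@(17, 11): e=[22,44,-10] → .
    (6,6)@(13, 13): e=[32,8,16] → X
    (8,6)@(17, 13): e=[4,64,-12] → .
    (5,7)@(11, 15): e=[28,0,28] → X  [on edge]
    (7,7)@(15, 15): e=[0,56,0] → X  [on edge]
    (8,7)@(17, 15): e=[-14,84,-14] → .
    (5,8)@(11, 17): e=[10,20,26] → X
    (6,8)@(13, 17): e=[-4,48,12] → .
    (7,8)@(15, 17): e=[-18,76,-2] → .
    (4,9)@(9, 19): e=[6,12,38] → X
  covered (9 px):
    . . . . . . . . . .
    . . . . . . . . . .
    . . . . . . . . . .
    . . . . . . . . . .
    . . . . . . . . . .
    . . . . . . . X . .
    . . . . . . X X . .
    . . . . . X X X . .
    . . . . . X . . . .
    . . . . X . . . . .
    . . . X . . . . . .
    . . . . . . . . . .
T4:
  2·area = 68
  edge (4, 24)→(2, 14): d=(-2,-10) inclusive
  edge (2, 14)→(8, 10): d=(6,-4) inclusive
  edge (8, 10)→(4, 24): d=(-4,14) inclusive
    (0,4)@(1, 9): e=[0,-34,102] → .  [on edge]
    (3,5)@(7, 11): e=[56,2,10] → X
    (4,5)@(9, 11): e=[76,10,-18] → .
    (2,6)@(5, 13): e=[32,6,30] → X
    (4,6)@(9, 13): e=[72,22,-26] → .
    (1,7)@(3, 15): e=[8,10,50] → X
    (3,7)@(7, 15): e=[48,26,-6] → .
    (1,8)@(3, 17): e=[4,22,42] → X
    (3,8)@(7, 17): e=[44,38,-14] → .
    (1,9)@(3, 19): e=[0,34,34] → X  [on edge]
    (3,9)@(7, 19): e=[40,50,-22] → .
    (1,10)@(3, 21): e=[-4,46,26] → .
  covered (9 px):
    . . . . . . . . . .
    . . . . . . . . . .
    . . . . . . . . . .
    . . . . . . . . . .
    . . . . . . . . . .
    . . . X . . . . . .
    . . X X . . . . . .
    . X X . . . . . . .
    . X X . . . . . . .
    . X X . . . . . . .
    . . . . . . . . . .
    . . . . . . . . . .

Z-buffer (winner per pixel, '.' = empty):
  . . . . . . . . . .
  . . . . 1 . . . . .
  . . . . 1 . . . . .
  0 . . . 1 1 . . . .
  0 0 . . 1 1 . . . .
  0 2 2 4 1 1 1 3 . .
  0 2 4 4 1 1 3 3 . .
  2 4 4 2 1 3 3 3 . .
  0 4 4 2 2 3 1 . . .
  0 4 4 2 3 0 0 0 0 .
  0 0 1 3 2 2 0 0 0 0
  0 0 0 . . . 2 . . .

Result: 0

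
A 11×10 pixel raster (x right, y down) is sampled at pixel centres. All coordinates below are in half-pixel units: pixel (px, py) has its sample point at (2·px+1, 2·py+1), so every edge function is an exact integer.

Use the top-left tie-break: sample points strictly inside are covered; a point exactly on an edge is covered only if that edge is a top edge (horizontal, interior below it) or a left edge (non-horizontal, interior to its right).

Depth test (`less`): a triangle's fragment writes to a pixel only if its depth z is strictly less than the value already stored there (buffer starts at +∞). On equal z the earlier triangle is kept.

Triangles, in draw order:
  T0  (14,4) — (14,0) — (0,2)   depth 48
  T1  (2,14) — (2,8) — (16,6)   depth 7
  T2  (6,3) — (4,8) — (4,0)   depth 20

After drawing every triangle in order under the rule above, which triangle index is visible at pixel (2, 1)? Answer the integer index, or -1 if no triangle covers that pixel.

T0:
  2·area = 56  (B↔C swapped to make it positive)
  edge (14, 4)→(0, 2): d=(-14,-2) top-left  bias=+0
  edge (0, 2)→(14, 0): d=(14,-2) top-left  bias=+0
  edge (14, 0)→(14, 4): d=(0,4) right/bottom  bias=-1
    (3,0)@(7, 1): e=[28,0,28] → #  [on edge]
    (4,0)@(9, 1): e=[32,4,20] → #
    (5,0)@(11, 1): e=[36,8,12] → #
    (6,0)@(13, 1): e=[40,12,4] → #
    (7,0)@(15, 1): e=[44,16,-4] → ·
    (3,1)@(7, 3): e=[0,28,28] → #  [on edge]
    (7,1)@(15, 3): e=[16,44,-4] → ·
    (3,2)@(7, 5): e=[-28,56,28] → ·
    (4,2)@(9, 5): e=[-24,60,20] → ·
    (5,2)@(11, 5): e=[-20,64,12] → ·
    (6,2)@(13, 5): e=[-16,68,4] → ·
    (10,2)@(21, 5): e=[0,84,-28] → ·  [on edge]
  covered (8 px):
    · · · # # # # · · · ·
    · · · # # # # · · · ·
    · · · · · · · · · · ·
    · · · · · · · · · · ·
    · · · · · · · · · · ·
    · · · · · · · · · · ·
    · · · · · · · · · · ·
    · · · · · · · · · · ·
    · · · · · · · · · · ·
    · · · · · · · · · · ·
T1:
  2·area = 84
  edge (2, 14)→(2, 8): d=(0,-6) top-left  bias=+0
  edge (2, 8)→(16, 6): d=(14,-2) top-left  bias=+0
  edge (16, 6)→(2, 14): d=(-14,8) right/bottom  bias=-1
    (4,3)@(9, 7): e=[42,0,42] → #  [on edge]
    (5,3)@(11, 7): e=[54,4,26] → #
    (6,3)@(13, 7): e=[66,8,10] → #
    (7,3)@(15, 7): e=[78,12,-6] → ·
    (1,4)@(3, 9): e=[6,16,62] → #
    (2,4)@(5, 9): e=[18,20,46] → #
    (3,4)@(7, 9): e=[30,24,30] → #
    (5,4)@(11, 9): e=[54,32,-2] → ·
    (6,4)@(13, 9): e=[66,36,-18] → ·
    (1,5)@(3, 11): e=[6,44,34] → #
    (4,5)@(9, 11): e=[42,56,-14] → ·
    (1,6)@(3, 13): e=[6,72,6] → #
  covered (11 px):
    · · · · · · · · · · ·
    · · · · · · · · · · ·
    · · · · · · · · · · ·
    · · · · # # # · · · ·
    · # # # # · · · · · ·
    · # # # · · · · · · ·
    · # · · · · · · · · ·
    · · · · · · · · · · ·
    · · · · · · · · · · ·
    · · · · · · · · · · ·
T2:
  2·area = 16
  edge (6, 3)→(4, 8): d=(-2,5) right/bottom  bias=-1
  edge (4, 8)→(4, 0): d=(0,-8) top-left  bias=+0
  edge (4, 0)→(6, 3): d=(2,3) right/bottom  bias=-1
    (2,1)@(5, 3): e=[5,8,3] → #
    (3,1)@(7, 3): e=[-5,24,-3] → ·
    (2,2)@(5, 5): e=[1,8,7] → #
    (3,2)@(7, 5): e=[-9,24,1] → ·
    (2,3)@(5, 7): e=[-3,8,11] → ·
  covered (2 px):
    · · · · · · · · · · ·
    · · # · · · · · · · ·
    · · # · · · · · · · ·
    · · · · · · · · · · ·
    · · · · · · · · · · ·
    · · · · · · · · · · ·
    · · · · · · · · · · ·
    · · · · · · · · · · ·
    · · · · · · · · · · ·
    · · · · · · · · · · ·

Z-buffer (winner per pixel, '.' = empty):
  . . . 0 0 0 0 . . . .
  . . 2 0 0 0 0 . . . .
  . . 2 . . . . . . . .
  . . . . 1 1 1 . . . .
  . 1 1 1 1 . . . . . .
  . 1 1 1 . . . . . . .
  . 1 . . . . . . . . .
  . . . . . . . . . . .
  . . . . . . . . . . .
  . . . . . . . . . . .

Result: 2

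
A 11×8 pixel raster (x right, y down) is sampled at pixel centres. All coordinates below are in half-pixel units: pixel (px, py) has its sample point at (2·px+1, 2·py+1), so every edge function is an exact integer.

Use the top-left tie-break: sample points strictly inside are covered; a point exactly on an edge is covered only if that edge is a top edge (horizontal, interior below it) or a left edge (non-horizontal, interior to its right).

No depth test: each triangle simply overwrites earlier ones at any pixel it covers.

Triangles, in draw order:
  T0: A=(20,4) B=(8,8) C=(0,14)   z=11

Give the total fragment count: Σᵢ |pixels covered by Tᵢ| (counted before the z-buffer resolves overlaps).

T0:
  2·area = 40  (B↔C swapped to make it positive)
  edge (20, 4)→(0, 14): d=(-20,10) right/bottom  bias=-1
  edge (0, 14)→(8, 8): d=(8,-6) top-left  bias=+0
  edge (8, 8)→(20, 4): d=(12,-4) top-left  bias=+0
    (8,2)@(17, 5): e=[10,30,0] → X  [on edge]
    (9,2)@(19, 5): e=[-10,42,8] → .
    (5,3)@(11, 7): e=[30,10,0] → X  [on edge]
    (6,3)@(13, 7): e=[10,22,8] → X
    (7,3)@(15, 7): e=[-10,34,16] → .
    (8,3)@(17, 7): e=[-30,46,24] → .
    (2,4)@(5, 9): e=[50,-10,0] → .  [on edge]
    (3,4)@(7, 9): e=[30,2,8] → X
    (4,4)@(9, 9): e=[10,14,16] → X
    (5,4)@(11, 9): e=[-10,26,24] → .
    (6,4)@(13, 9): e=[-30,38,32] → .
    (2,5)@(5, 11): e=[10,6,24] → X
  covered (6 px):
    . . . . . . . . . . .
    . . . . . . . . . . .
    . . . . . . . . X . .
    . . . . . X X . . . .
    . . . X X . . . . . .
    . . X . . . . . . . .
    . . . . . . . . . . .
    . . . . . . . . . . .

Result: 6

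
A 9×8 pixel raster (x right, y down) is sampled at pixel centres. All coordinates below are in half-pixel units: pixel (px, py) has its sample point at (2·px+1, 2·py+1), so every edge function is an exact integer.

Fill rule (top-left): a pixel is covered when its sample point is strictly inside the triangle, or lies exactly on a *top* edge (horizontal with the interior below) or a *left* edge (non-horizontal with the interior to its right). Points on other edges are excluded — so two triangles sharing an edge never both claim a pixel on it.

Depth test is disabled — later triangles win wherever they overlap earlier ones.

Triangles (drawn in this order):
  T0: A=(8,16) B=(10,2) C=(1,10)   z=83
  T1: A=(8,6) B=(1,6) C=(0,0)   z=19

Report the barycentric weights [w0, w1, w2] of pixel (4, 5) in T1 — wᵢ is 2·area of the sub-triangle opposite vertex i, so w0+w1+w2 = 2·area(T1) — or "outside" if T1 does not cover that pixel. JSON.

T0:
  2·area = 110  (B↔C swapped to make it positive)
  edge (8, 16)→(1, 10): d=(-7,-6) top-left  bias=+0
  edge (1, 10)→(10, 2): d=(9,-8) top-left  bias=+0
  edge (10, 2)→(8, 16): d=(-2,14) right/bottom  bias=-1
    (4,1)@(9, 3): e=[97,1,12] → X
    (5,1)@(11, 3): e=[109,17,-16] → .
    (3,2)@(7, 5): e=[71,3,36] → X
    (5,2)@(11, 5): e=[95,35,-20] → .
    (2,3)@(5, 7): e=[45,5,60] → X
    (5,3)@(11, 7): e=[81,53,-24] → .
    (1,4)@(3, 9): e=[19,7,84] → X
    (4,4)@(9, 9): e=[55,55,0] → .  [on edge]
    (1,5)@(3, 11): e=[5,25,80] → X
    (4,5)@(9, 11): e=[41,73,-4] → .
    (1,6)@(3, 13): e=[-9,43,76] → .
    (2,6)@(5, 13): e=[3,59,48] → X
  covered (15 px):
    . . . . . . . . .
    . . . . X . . . .
    . . . X X . . . .
    . . X X X . . . .
    . X X X . . . . .
    . X X X . . . . .
    . . X X . . . . .
    . . . X . . . . .
T1:
  2·area = 42
  edge (8, 6)→(1, 6): d=(-7,0) right/bottom  bias=-1
  edge (1, 6)→(0, 0): d=(-1,-6) top-left  bias=+0
  edge (0, 0)→(8, 6): d=(8,6) right/bottom  bias=-1
    (0,0)@(1, 1): e=[35,5,2] → X
    (1,0)@(3, 1): e=[35,17,-10] → .
    (0,1)@(1, 3): e=[21,3,18] → X
    (1,1)@(3, 3): e=[21,15,6] → X
    (2,1)@(5, 3): e=[21,27,-6] → .
    (0,2)@(1, 5): e=[7,1,34] → X
    (2,2)@(5, 5): e=[7,25,10] → X
    (3,2)@(7, 5): e=[7,37,-2] → .
    (0,3)@(1, 7): e=[-7,-1,50] → .
    (1,3)@(3, 7): e=[-7,11,38] → .
    (2,3)@(5, 7): e=[-7,23,26] → .
  covered (6 px):
    X . . . . . . . .
    X X . . . . . . .
    X X X . . . . . .
    . . . . . . . . .
    . . . . . . . . .
    . . . . . . . . .
    . . . . . . . . .
    . . . . . . . . .

Result: "outside"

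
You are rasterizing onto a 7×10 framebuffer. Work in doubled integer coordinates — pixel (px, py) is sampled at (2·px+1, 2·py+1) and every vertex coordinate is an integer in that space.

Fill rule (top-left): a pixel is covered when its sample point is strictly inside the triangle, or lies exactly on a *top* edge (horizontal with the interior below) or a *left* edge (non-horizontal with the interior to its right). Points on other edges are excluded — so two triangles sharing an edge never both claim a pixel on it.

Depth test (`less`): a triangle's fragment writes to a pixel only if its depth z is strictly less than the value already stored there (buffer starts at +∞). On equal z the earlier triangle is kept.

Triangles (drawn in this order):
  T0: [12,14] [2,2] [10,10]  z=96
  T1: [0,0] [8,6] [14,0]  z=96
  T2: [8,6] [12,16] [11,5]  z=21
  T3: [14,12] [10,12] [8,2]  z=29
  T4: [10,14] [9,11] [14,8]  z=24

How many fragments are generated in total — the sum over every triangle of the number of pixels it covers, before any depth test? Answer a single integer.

T0:
  2·area = 16
  edge (12, 14)→(2, 2): d=(-10,-12) top-left  bias=+0
  edge (2, 2)→(10, 10): d=(8,8) right/bottom  bias=-1
  edge (10, 10)→(12, 14): d=(2,4) right/bottom  bias=-1
    (0,0)@(1, 1): e=[-2,0,18] → ·  [on edge]
    (1,1)@(3, 3): e=[2,0,14] → ·  [on edge]
    (2,2)@(5, 5): e=[6,0,10] → ·  [on edge]
    (3,3)@(7, 7): e=[10,0,6] → ·  [on edge]
    (4,4)@(9, 9): e=[14,0,2] → ·  [on edge]
    (5,5)@(11, 11): e=[18,0,-2] → ·  [on edge]
    (6,6)@(13, 13): e=[22,0,-6] → ·  [on edge]
  covered (0 px):
    · · · · · · ·
    · · · · · · ·
    · · · · · · ·
    · · · · · · ·
    · · · · · · ·
    · · · · · · ·
    · · · · · · ·
    · · · · · · ·
    · · · · · · ·
    · · · · · · ·
T1:
  2·area = 84  (B↔C swapped to make it positive)
  edge (0, 0)→(14, 0): d=(14,0) top-left  bias=+0
  edge (14, 0)→(8, 6): d=(-6,6) right/bottom  bias=-1
  edge (8, 6)→(0, 0): d=(-8,-6) top-left  bias=+0
    (1,0)@(3, 1): e=[14,60,10] → #
    (2,0)@(5, 1): e=[14,48,22] → #
    (3,0)@(7, 1): e=[14,36,34] → #
    (4,0)@(9, 1): e=[14,24,46] → #
    (5,0)@(11, 1): e=[14,12,58] → #
    (6,0)@(13, 1): e=[14,0,70] → ·  [on edge]
    (1,1)@(3, 3): e=[42,48,-6] → ·
    (2,1)@(5, 3): e=[42,36,6] → #
    (5,1)@(11, 3): e=[42,0,42] → ·  [on edge]
    (2,2)@(5, 5): e=[70,24,-10] → ·
    (3,2)@(7, 5): e=[70,12,2] → #
    (4,2)@(9, 5): e=[70,0,14] → ·  [on edge]
    (3,3)@(7, 7): e=[98,0,-14] → ·  [on edge]
    (2,4)@(5, 9): e=[126,0,-42] → ·  [on edge]
    (1,5)@(3, 11): e=[154,0,-70] → ·  [on edge]
    (0,6)@(1, 13): e=[182,0,-98] → ·  [on edge]
  covered (9 px):
    · # # # # # ·
    · · # # # · ·
    · · · # · · ·
    · · · · · · ·
    · · · · · · ·
    · · · · · · ·
    · · · · · · ·
    · · · · · · ·
    · · · · · · ·
    · · · · · · ·
T2:
  2·area = 34  (B↔C swapped to make it positive)
  edge (8, 6)→(11, 5): d=(3,-1) top-left  bias=+0
  edge (11, 5)→(12, 16): d=(1,11) right/bottom  bias=-1
  edge (12, 16)→(8, 6): d=(-4,-10) top-left  bias=+0
    (5,2)@(11, 5): e=[0,0,34] → ·  [on edge]
    (2,3)@(5, 7): e=[0,68,-34] → ·  [on edge]
    (4,3)@(9, 7): e=[4,24,6] → #
    (5,3)@(11, 7): e=[6,2,26] → #
    (6,3)@(13, 7): e=[8,-20,46] → ·
    (4,4)@(9, 9): e=[10,26,-2] → ·
    (5,4)@(11, 9): e=[12,4,18] → #
    (6,4)@(13, 9): e=[14,-18,38] → ·
    (5,5)@(11, 11): e=[18,6,10] → #
    (6,5)@(13, 11): e=[20,-16,30] → ·
    (5,6)@(11, 13): e=[24,8,2] → #
    (6,6)@(13, 13): e=[26,-14,22] → ·
  covered (5 px):
    · · · · · · ·
    · · · · · · ·
    · · · · · · ·
    · · · · # # ·
    · · · · · # ·
    · · · · · # ·
    · · · · · # ·
    · · · · · · ·
    · · · · · · ·
    · · · · · · ·
T3:
  2·area = 40
  edge (14, 12)→(10, 12): d=(-4,0) right/bottom  bias=-1
  edge (10, 12)→(8, 2): d=(-2,-10) top-left  bias=+0
  edge (8, 2)→(14, 12): d=(6,10) right/bottom  bias=-1
    (4,2)@(9, 5): e=[28,4,8] → #
    (5,2)@(11, 5): e=[28,24,-12] → ·
    (4,3)@(9, 7): e=[20,0,20] → #  [on edge]
    (5,3)@(11, 7): e=[20,20,0] → ·  [on edge]
    (4,4)@(9, 9): e=[12,-4,32] → ·
    (5,4)@(11, 9): e=[12,16,12] → #
    (6,4)@(13, 9): e=[12,36,-8] → ·
    (5,5)@(11, 11): e=[4,12,24] → #
    (6,5)@(13, 11): e=[4,32,4] → #
    (5,6)@(11, 13): e=[-4,8,36] → ·
    (6,6)@(13, 13): e=[-4,28,16] → ·
    (5,8)@(11, 17): e=[-20,0,60] → ·  [on edge]
  covered (5 px):
    · · · · · · ·
    · · · · · · ·
    · · · · # · ·
    · · · · # · ·
    · · · · · # ·
    · · · · · # #
    · · · · · · ·
    · · · · · · ·
    · · · · · · ·
    · · · · · · ·
T4:
  2·area = 18
  edge (10, 14)→(9, 11): d=(-1,-3) top-left  bias=+0
  edge (9, 11)→(14, 8): d=(5,-3) top-left  bias=+0
  edge (14, 8)→(10, 14): d=(-4,6) right/bottom  bias=-1
    (3,2)@(7, 5): e=[0,-36,54] → ·  [on edge]
    (6,4)@(13, 9): e=[14,2,2] → #
    (4,5)@(9, 11): e=[0,0,18] → #  [on edge]
    (5,5)@(11, 11): e=[6,6,6] → #
    (6,5)@(13, 11): e=[12,12,-6] → ·
    (4,6)@(9, 13): e=[-2,10,10] → ·
    (5,6)@(11, 13): e=[4,16,-2] → ·
    (5,8)@(11, 17): e=[0,36,-18] → ·  [on edge]
  covered (3 px):
    · · · · · · ·
    · · · · · · ·
    · · · · · · ·
    · · · · · · ·
    · · · · · · #
    · · · · # # ·
    · · · · · · ·
    · · · · · · ·
    · · · · · · ·
    · · · · · · ·

Final: 22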